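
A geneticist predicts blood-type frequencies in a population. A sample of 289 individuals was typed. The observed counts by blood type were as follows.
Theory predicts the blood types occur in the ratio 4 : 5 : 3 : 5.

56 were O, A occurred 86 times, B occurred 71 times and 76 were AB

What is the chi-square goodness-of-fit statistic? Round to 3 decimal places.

Ratio total = 17. Expected counts: 289×4/17 = 68, 289×5/17 = 85, 289×3/17 = 51, 289×5/17 = 85.
χ² = (56−68)²/68 + (86−85)²/85 + (71−51)²/51 + (76−85)²/85
   = 2.1176 + 0.0118 + 7.8431 + 0.9529
Sum = 10.925

10.925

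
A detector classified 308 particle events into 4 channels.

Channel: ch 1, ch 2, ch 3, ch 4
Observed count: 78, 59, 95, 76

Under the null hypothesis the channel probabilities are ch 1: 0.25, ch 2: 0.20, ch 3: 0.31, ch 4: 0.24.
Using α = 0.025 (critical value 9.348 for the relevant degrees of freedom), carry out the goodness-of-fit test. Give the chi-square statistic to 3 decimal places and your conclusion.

0.184; do not reject

Expected counts E_i = n·p_i: 308×0.25 = 77, 308×0.20 = 61.6, 308×0.31 = 95.48, 308×0.24 = 73.92.
χ² = (78−77)²/77 + (59−61.6)²/61.6 + (95−95.48)²/95.48 + (76−73.92)²/73.92
   = 0.0130 + 0.1097 + 0.0024 + 0.0585
Sum = 0.184
df = 3. Since 0.184 < 9.348, we do not reject H₀.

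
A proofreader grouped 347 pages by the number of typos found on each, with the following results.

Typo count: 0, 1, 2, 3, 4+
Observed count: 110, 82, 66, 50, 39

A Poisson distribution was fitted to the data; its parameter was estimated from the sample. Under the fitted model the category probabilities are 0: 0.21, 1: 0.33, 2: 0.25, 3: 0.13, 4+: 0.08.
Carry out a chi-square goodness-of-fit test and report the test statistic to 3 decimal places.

38.193

Expected counts E_i = n·p_i: 347×0.21 = 72.87, 347×0.33 = 114.51, 347×0.25 = 86.75, 347×0.13 = 45.11, 347×0.08 = 27.76.
cat         O        E   (O−E)²/E
0         110    72.87    18.9191
1          82   114.51     9.2298
2          66    86.75     4.9633
3          50    45.11     0.5301
4+         39    27.76     4.5511
Sum = 38.193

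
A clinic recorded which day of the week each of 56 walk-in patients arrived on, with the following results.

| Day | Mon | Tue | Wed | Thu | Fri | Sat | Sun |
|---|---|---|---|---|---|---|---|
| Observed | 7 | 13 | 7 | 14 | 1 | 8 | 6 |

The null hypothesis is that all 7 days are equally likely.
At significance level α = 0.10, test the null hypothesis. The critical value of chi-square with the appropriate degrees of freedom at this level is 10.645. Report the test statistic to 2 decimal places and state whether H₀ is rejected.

Under H₀ each category has probability 1/7, so each expected count is 56/7 = 8.
cat         O        E   (O−E)²/E
Mon         7        8      0.125
Tue        13        8      3.125
Wed         7        8      0.125
Thu        14        8      4.500
Fri         1        8      6.125
Sat         8        8      0.000
Sun         6        8      0.500
Sum = 14.50
df = 6. Since 14.50 > 10.645, we reject H₀.

14.50; reject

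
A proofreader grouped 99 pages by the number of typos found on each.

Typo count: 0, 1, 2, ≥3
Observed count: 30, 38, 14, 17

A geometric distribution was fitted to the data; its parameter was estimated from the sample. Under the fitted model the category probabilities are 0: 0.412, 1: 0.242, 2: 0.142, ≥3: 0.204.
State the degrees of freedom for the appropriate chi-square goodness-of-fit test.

There are k = 4 categories and 1 parameter estimated from the data, so df = 4 − 1 − 1 = 2.

2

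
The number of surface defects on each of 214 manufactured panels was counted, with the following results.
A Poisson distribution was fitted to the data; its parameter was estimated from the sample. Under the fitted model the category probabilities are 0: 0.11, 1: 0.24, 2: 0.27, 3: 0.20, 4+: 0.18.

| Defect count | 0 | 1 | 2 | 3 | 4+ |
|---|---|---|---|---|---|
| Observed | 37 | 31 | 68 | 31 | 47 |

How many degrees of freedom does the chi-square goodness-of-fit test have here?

There are k = 5 categories and 1 parameter estimated from the data, so df = 5 − 1 − 1 = 3.

3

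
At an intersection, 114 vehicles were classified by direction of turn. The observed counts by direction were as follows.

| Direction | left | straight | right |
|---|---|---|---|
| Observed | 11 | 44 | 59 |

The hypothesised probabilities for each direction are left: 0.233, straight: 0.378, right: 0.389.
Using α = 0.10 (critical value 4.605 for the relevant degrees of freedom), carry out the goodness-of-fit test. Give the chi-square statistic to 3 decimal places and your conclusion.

13.979; reject

Expected counts E_i = n·p_i: 114×0.233 = 26.562, 114×0.378 = 43.092, 114×0.389 = 44.346.
χ² = (11−26.562)²/26.562 + (44−43.092)²/43.092 + (59−44.346)²/44.346
   = 9.1174 + 0.0191 + 4.8424
Sum = 13.979
df = 2. Since 13.979 > 4.605, we reject H₀.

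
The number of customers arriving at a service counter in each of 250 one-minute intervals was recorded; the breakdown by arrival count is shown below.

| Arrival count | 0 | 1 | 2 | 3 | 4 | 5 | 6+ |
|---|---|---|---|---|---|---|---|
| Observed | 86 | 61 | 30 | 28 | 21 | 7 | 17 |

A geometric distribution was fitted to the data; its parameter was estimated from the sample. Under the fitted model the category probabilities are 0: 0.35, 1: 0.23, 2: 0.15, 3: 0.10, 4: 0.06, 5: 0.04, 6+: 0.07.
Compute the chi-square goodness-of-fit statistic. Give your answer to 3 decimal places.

Expected counts E_i = n·p_i: 250×0.35 = 87.5, 250×0.23 = 57.5, 250×0.15 = 37.5, 250×0.10 = 25, 250×0.06 = 15, 250×0.04 = 10, 250×0.07 = 17.5.
χ² = (86−87.5)²/87.5 + (61−57.5)²/57.5 + (30−37.5)²/37.5 + (28−25)²/25 + (21−15)²/15 + (7−10)²/10 + (17−17.5)²/17.5
   = 0.0257 + 0.2130 + 1.5000 + 0.3600 + 2.4000 + 0.9000 + 0.0143
Sum = 5.413

5.413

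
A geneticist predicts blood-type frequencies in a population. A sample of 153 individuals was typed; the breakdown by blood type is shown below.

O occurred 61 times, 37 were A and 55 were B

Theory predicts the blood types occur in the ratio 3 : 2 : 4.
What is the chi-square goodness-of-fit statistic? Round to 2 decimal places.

4.71

Ratio total = 9. Expected counts: 153×3/9 = 51, 153×2/9 = 34, 153×4/9 = 68.
O: (61 − 51)²/51 = 100/51 = 1.961
A: (37 − 34)²/34 = 9/34 = 0.265
B: (55 − 68)²/68 = 169/68 = 2.485
Sum = 4.71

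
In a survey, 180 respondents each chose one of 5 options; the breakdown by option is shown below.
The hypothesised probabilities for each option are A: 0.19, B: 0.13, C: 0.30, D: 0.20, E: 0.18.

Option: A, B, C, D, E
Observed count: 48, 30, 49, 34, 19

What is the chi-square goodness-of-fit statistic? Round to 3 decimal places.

13.546

Expected counts E_i = n·p_i: 180×0.19 = 34.2, 180×0.13 = 23.4, 180×0.30 = 54, 180×0.20 = 36, 180×0.18 = 32.4.
cat         O        E   (O−E)²/E
A          48     34.2     5.5684
B          30     23.4     1.8615
C          49       54     0.4630
D          34       36     0.1111
E          19     32.4     5.5420
Sum = 13.546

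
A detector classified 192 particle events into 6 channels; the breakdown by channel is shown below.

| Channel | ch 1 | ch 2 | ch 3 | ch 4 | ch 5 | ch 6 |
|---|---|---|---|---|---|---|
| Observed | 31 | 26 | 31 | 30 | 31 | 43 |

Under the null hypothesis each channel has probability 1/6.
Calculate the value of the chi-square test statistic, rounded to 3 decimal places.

5.125

Under H₀ each category has probability 1/6, so each expected count is 192/6 = 32.
cat         O        E   (O−E)²/E
ch 1       31       32     0.0313
ch 2       26       32     1.1250
ch 3       31       32     0.0313
ch 4       30       32     0.1250
ch 5       31       32     0.0313
ch 6       43       32     3.7813
Sum = 5.125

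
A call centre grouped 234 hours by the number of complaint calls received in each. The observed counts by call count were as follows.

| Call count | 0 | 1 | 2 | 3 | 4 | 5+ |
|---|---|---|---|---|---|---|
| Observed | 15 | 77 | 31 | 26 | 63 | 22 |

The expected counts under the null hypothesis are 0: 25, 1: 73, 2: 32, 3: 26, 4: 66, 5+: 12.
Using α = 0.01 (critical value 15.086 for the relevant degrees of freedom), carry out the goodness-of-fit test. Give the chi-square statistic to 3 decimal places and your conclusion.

cat         O        E   (O−E)²/E
0          15       25     4.0000
1          77       73     0.2192
2          31       32     0.0313
3          26       26     0.0000
4          63       66     0.1364
5+         22       12     8.3333
Sum = 12.720
df = 5. Since 12.720 < 15.086, we do not reject H₀.

12.720; do not reject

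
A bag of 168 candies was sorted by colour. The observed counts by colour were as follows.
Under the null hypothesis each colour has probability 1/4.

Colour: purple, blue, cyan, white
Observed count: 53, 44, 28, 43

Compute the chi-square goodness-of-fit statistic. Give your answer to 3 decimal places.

7.667

Under H₀ each category has probability 1/4, so each expected count is 168/4 = 42.
cat         O        E   (O−E)²/E
purple     53       42     2.8810
blue       44       42     0.0952
cyan       28       42     4.6667
white      43       42     0.0238
Sum = 7.667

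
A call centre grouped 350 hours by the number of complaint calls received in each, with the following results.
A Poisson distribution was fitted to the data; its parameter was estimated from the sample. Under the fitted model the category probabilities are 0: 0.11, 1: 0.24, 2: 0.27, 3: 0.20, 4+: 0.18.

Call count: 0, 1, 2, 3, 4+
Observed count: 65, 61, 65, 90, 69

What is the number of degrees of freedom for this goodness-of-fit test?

There are k = 5 categories and 1 parameter estimated from the data, so df = 5 − 1 − 1 = 3.

3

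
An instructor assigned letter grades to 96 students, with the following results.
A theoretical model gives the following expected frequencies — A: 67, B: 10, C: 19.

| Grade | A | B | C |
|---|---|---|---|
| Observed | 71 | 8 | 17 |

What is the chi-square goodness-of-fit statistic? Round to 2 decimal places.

0.85

cat         O        E   (O−E)²/E
A          71       67      0.239
B           8       10      0.400
C          17       19      0.211
Sum = 0.85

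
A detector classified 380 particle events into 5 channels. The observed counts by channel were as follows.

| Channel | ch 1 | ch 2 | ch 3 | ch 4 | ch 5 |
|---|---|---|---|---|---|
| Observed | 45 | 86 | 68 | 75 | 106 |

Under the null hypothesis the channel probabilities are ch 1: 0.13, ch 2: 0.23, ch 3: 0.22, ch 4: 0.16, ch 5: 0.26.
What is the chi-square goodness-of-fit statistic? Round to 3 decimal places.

Expected counts E_i = n·p_i: 380×0.13 = 49.4, 380×0.23 = 87.4, 380×0.22 = 83.6, 380×0.16 = 60.8, 380×0.26 = 98.8.
cat         O        E   (O−E)²/E
ch 1       45     49.4     0.3919
ch 2       86     87.4     0.0224
ch 3       68     83.6     2.9110
ch 4       75     60.8     3.3164
ch 5      106     98.8     0.5247
Sum = 7.166

7.166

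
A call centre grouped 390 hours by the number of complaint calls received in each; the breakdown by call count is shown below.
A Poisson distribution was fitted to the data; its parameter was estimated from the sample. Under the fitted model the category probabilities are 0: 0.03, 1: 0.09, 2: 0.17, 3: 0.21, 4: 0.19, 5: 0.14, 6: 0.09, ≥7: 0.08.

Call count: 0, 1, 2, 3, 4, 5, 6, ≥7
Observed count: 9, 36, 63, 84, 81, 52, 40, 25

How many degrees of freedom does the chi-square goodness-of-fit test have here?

There are k = 8 categories and 1 parameter estimated from the data, so df = 8 − 1 − 1 = 6.

6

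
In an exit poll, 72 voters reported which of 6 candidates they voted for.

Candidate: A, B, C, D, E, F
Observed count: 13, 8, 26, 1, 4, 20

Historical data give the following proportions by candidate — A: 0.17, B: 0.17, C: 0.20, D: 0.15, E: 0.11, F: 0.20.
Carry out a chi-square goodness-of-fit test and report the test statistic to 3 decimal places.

23.871

Expected counts E_i = n·p_i: 72×0.17 = 12.24, 72×0.17 = 12.24, 72×0.20 = 14.4, 72×0.15 = 10.8, 72×0.11 = 7.92, 72×0.20 = 14.4.
χ² = (13−12.24)²/12.24 + (8−12.24)²/12.24 + (26−14.4)²/14.4 + (1−10.8)²/10.8 + (4−7.92)²/7.92 + (20−14.4)²/14.4
   = 0.0472 + 1.4688 + 9.3444 + 8.8926 + 1.9402 + 2.1778
Sum = 23.871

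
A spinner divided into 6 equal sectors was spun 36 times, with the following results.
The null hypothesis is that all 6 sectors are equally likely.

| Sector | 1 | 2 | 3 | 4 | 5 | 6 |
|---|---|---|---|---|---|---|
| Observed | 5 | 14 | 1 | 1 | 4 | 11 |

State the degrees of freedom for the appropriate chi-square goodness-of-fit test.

There are k = 6 categories and no parameters were estimated from the data, so df = 6 − 1 = 5.

5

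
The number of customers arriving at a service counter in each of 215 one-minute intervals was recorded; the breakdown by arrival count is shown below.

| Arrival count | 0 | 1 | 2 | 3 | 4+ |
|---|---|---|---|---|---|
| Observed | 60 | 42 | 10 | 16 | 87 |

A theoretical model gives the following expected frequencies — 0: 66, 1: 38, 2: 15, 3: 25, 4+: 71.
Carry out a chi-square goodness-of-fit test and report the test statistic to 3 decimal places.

9.479

cat         O        E   (O−E)²/E
0          60       66     0.5455
1          42       38     0.4211
2          10       15     1.6667
3          16       25     3.2400
4+         87       71     3.6056
Sum = 9.479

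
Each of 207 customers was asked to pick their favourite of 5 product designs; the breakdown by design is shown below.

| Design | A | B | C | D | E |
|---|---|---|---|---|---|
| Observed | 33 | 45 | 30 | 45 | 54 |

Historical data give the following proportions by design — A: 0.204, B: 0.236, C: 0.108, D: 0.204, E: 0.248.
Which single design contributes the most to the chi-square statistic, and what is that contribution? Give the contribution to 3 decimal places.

Expected counts E_i = n·p_i: 207×0.204 = 42.228, 207×0.236 = 48.852, 207×0.108 = 22.356, 207×0.204 = 42.228, 207×0.248 = 51.336.
cat         O        E   (O−E)²/E
A          33   42.228     2.0166
B          45   48.852     0.3037
C          30   22.356     2.6136
D          45   42.228     0.1820
E          54   51.336     0.1382
The largest term is for C: 2.614.

C, 2.614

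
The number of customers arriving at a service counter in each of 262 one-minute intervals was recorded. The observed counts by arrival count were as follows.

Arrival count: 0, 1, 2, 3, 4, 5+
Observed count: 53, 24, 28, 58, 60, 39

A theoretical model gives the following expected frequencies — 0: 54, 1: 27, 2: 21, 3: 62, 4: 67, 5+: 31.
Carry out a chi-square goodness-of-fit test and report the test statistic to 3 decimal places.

0: (53 − 54)²/54 = 1/54 = 0.0185
1: (24 − 27)²/27 = 9/27 = 0.3333
2: (28 − 21)²/21 = 49/21 = 2.3333
3: (58 − 62)²/62 = 16/62 = 0.2581
4: (60 − 67)²/67 = 49/67 = 0.7313
5+: (39 − 31)²/31 = 64/31 = 2.0645
Sum = 5.739

5.739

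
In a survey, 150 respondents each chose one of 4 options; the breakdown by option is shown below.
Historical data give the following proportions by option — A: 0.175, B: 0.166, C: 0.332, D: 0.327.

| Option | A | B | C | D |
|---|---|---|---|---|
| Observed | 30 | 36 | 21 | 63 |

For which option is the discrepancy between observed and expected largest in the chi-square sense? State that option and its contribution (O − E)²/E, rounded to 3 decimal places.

Expected counts E_i = n·p_i: 150×0.175 = 26.25, 150×0.166 = 24.9, 150×0.332 = 49.8, 150×0.327 = 49.05.
χ² = (30−26.25)²/26.25 + (36−24.9)²/24.9 + (21−49.8)²/49.8 + (63−49.05)²/49.05
   = 0.5357 + 4.9482 + 16.6554 + 3.9674
The largest term is for C: 16.655.

C, 16.655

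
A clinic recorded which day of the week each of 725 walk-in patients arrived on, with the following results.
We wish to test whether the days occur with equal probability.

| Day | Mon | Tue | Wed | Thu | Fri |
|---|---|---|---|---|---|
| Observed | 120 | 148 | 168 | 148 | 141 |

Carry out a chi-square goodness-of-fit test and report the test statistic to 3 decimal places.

8.193

Under H₀ each category has probability 1/5, so each expected count is 725/5 = 145.
Mon: (120 − 145)²/145 = 625/145 = 4.3103
Tue: (148 − 145)²/145 = 9/145 = 0.0621
Wed: (168 − 145)²/145 = 529/145 = 3.6483
Thu: (148 − 145)²/145 = 9/145 = 0.0621
Fri: (141 − 145)²/145 = 16/145 = 0.1103
Sum = 8.193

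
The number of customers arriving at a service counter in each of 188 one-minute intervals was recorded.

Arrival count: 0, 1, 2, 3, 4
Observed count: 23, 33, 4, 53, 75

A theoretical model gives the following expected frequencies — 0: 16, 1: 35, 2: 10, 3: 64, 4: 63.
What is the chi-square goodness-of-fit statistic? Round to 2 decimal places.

χ² = (23−16)²/16 + (33−35)²/35 + (4−10)²/10 + (53−64)²/64 + (75−63)²/63
   = 3.063 + 0.114 + 3.600 + 1.891 + 2.286
Sum = 10.95

10.95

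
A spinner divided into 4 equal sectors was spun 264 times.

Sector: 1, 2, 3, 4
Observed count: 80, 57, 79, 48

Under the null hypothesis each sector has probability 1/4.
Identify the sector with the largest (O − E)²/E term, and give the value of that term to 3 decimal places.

4, 4.909

Under H₀ each category has probability 1/4, so each expected count is 264/4 = 66.
χ² = (80−66)²/66 + (57−66)²/66 + (79−66)²/66 + (48−66)²/66
   = 2.9697 + 1.2273 + 2.5606 + 4.9091
The largest term is for 4: 4.909.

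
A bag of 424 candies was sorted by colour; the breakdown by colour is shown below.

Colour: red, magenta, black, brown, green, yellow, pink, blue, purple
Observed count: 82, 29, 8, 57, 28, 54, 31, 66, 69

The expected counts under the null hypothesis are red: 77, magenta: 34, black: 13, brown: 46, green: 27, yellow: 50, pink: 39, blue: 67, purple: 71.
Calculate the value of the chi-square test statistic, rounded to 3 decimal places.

χ² = (82−77)²/77 + (29−34)²/34 + (8−13)²/13 + (57−46)²/46 + (28−27)²/27 + (54−50)²/50 + (31−39)²/39 + (66−67)²/67 + (69−71)²/71
   = 0.3247 + 0.7353 + 1.9231 + 2.6304 + 0.0370 + 0.3200 + 1.6410 + 0.0149 + 0.0563
Sum = 7.683

7.683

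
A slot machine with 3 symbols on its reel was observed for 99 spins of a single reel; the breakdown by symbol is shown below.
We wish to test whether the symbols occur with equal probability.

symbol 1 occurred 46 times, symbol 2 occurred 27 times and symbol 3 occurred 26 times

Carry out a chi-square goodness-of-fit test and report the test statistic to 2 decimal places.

Expected count for each of the 3 categories: 99/3 = 33.
cat           O        E   (O−E)²/E
symbol 1     46       33      5.121
symbol 2     27       33      1.091
symbol 3     26       33      1.485
Sum = 7.70

7.70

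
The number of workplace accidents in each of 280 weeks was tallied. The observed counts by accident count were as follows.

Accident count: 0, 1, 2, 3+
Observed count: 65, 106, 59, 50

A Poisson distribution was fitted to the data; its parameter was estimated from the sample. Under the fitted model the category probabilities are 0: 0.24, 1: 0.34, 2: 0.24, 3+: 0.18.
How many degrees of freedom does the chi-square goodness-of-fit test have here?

2

There are k = 4 categories and 1 parameter estimated from the data, so df = 4 − 1 − 1 = 2.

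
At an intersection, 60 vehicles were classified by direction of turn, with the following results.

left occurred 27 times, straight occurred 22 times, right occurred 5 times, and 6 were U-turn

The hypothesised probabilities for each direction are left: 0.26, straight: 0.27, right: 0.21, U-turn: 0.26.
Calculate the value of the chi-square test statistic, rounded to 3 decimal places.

Expected counts E_i = n·p_i: 60×0.26 = 15.6, 60×0.27 = 16.2, 60×0.21 = 12.6, 60×0.26 = 15.6.
left: (27 − 15.6)²/15.6 = 129.96/15.6 = 8.3308
straight: (22 − 16.2)²/16.2 = 33.64/16.2 = 2.0765
right: (5 − 12.6)²/12.6 = 57.76/12.6 = 4.5841
U-turn: (6 − 15.6)²/15.6 = 92.16/15.6 = 5.9077
Sum = 20.899

20.899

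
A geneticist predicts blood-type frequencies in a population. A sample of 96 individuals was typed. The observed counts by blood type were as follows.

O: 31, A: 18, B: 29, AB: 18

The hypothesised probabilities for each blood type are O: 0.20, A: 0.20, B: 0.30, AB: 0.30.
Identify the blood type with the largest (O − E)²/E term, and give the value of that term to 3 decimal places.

Expected counts E_i = n·p_i: 96×0.20 = 19.2, 96×0.20 = 19.2, 96×0.30 = 28.8, 96×0.30 = 28.8.
O: (31 − 19.2)²/19.2 = 139.24/19.2 = 7.2521
A: (18 − 19.2)²/19.2 = 1.44/19.2 = 0.0750
B: (29 − 28.8)²/28.8 = 0.04/28.8 = 0.0014
AB: (18 − 28.8)²/28.8 = 116.64/28.8 = 4.0500
The largest term is for O: 7.252.

O, 7.252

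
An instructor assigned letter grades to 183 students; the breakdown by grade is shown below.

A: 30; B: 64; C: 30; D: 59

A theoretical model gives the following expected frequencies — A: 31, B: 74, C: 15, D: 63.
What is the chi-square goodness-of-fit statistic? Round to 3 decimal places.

A: (30 − 31)²/31 = 1/31 = 0.0323
B: (64 − 74)²/74 = 100/74 = 1.3514
C: (30 − 15)²/15 = 225/15 = 15.0000
D: (59 − 63)²/63 = 16/63 = 0.2540
Sum = 16.638

16.638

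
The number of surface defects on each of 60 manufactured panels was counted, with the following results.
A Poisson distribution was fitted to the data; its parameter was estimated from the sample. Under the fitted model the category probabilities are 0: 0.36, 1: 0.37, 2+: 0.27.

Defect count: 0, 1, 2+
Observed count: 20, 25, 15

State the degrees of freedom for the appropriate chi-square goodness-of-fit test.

1

There are k = 3 categories and 1 parameter estimated from the data, so df = 3 − 1 − 1 = 1.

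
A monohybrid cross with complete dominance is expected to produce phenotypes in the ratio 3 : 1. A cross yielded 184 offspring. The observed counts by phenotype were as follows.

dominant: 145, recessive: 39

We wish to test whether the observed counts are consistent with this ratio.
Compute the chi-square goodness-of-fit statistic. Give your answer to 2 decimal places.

1.42

Ratio total = 4. Expected counts: 184×3/4 = 138, 184×1/4 = 46.
cat            O        E   (O−E)²/E
dominant     145      138      0.355
recessive     39       46      1.065
Sum = 1.42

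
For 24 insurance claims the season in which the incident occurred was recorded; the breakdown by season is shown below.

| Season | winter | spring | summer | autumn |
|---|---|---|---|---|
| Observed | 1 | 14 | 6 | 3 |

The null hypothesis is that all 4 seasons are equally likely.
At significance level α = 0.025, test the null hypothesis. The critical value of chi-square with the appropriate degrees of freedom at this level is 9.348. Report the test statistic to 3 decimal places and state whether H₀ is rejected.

16.333; reject

Under H₀ each category has probability 1/4, so each expected count is 24/4 = 6.
χ² = (1−6)²/6 + (14−6)²/6 + (6−6)²/6 + (3−6)²/6
   = 4.1667 + 10.6667 + 0.0000 + 1.5000
Sum = 16.333
df = 3. Since 16.333 > 9.348, we reject H₀.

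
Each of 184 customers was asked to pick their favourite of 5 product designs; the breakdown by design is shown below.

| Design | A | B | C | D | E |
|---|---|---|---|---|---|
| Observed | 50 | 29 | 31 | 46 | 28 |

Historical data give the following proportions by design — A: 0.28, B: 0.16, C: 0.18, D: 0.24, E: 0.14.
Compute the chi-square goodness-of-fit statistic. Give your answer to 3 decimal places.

0.459

Expected counts E_i = n·p_i: 184×0.28 = 51.52, 184×0.16 = 29.44, 184×0.18 = 33.12, 184×0.24 = 44.16, 184×0.14 = 25.76.
cat         O        E   (O−E)²/E
A          50    51.52     0.0448
B          29    29.44     0.0066
C          31    33.12     0.1357
D          46    44.16     0.0767
E          28    25.76     0.1948
Sum = 0.459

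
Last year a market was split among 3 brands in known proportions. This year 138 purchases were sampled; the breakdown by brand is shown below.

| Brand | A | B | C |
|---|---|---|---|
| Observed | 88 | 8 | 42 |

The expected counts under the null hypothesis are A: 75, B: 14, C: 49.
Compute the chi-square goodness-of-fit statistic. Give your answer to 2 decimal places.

5.82

cat         O        E   (O−E)²/E
A          88       75      2.253
B           8       14      2.571
C          42       49      1.000
Sum = 5.82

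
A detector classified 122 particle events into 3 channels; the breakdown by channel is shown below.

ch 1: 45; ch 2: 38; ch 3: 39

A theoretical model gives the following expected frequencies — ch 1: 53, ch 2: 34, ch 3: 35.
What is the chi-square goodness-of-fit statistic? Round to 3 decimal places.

χ² = (45−53)²/53 + (38−34)²/34 + (39−35)²/35
   = 1.2075 + 0.4706 + 0.4571
Sum = 2.135

2.135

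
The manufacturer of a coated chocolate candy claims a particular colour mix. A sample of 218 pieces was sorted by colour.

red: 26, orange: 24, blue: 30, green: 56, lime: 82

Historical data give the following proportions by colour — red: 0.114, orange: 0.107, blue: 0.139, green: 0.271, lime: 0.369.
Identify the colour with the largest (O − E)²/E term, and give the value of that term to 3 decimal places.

green, 0.160

Expected counts E_i = n·p_i: 218×0.114 = 24.852, 218×0.107 = 23.326, 218×0.139 = 30.302, 218×0.271 = 59.078, 218×0.369 = 80.442.
red: (26 − 24.852)²/24.852 = 1.317904/24.852 = 0.0530
orange: (24 − 23.326)²/23.326 = 0.454276/23.326 = 0.0195
blue: (30 − 30.302)²/30.302 = 0.091204/30.302 = 0.0030
green: (56 − 59.078)²/59.078 = 9.474084/59.078 = 0.1604
lime: (82 − 80.442)²/80.442 = 2.427364/80.442 = 0.0302
The largest term is for green: 0.160.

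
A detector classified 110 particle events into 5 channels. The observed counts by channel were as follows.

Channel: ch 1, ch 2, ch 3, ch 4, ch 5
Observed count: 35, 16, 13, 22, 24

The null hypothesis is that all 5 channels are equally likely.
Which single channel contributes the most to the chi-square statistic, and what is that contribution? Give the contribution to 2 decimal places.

Expected count for each of the 5 categories: 110/5 = 22.
cat         O        E   (O−E)²/E
ch 1       35       22      7.682
ch 2       16       22      1.636
ch 3       13       22      3.682
ch 4       22       22      0.000
ch 5       24       22      0.182
The largest term is for ch 1: 7.68.

ch 1, 7.68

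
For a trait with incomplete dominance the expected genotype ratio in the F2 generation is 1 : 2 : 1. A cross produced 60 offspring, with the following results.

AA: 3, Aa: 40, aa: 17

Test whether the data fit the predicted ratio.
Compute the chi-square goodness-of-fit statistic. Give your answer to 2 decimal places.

Ratio total = 4. Expected counts: 60×1/4 = 15, 60×2/4 = 30, 60×1/4 = 15.
AA: (3 − 15)²/15 = 144/15 = 9.600
Aa: (40 − 30)²/30 = 100/30 = 3.333
aa: (17 − 15)²/15 = 4/15 = 0.267
Sum = 13.20

13.20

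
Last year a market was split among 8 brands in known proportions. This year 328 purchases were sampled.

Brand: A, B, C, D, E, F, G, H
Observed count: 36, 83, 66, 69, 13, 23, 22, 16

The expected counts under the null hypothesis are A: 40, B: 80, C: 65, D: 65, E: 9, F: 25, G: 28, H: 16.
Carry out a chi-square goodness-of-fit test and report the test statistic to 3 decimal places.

A: (36 − 40)²/40 = 16/40 = 0.4000
B: (83 − 80)²/80 = 9/80 = 0.1125
C: (66 − 65)²/65 = 1/65 = 0.0154
D: (69 − 65)²/65 = 16/65 = 0.2462
E: (13 − 9)²/9 = 16/9 = 1.7778
F: (23 − 25)²/25 = 4/25 = 0.1600
G: (22 − 28)²/28 = 36/28 = 1.2857
H: (16 − 16)²/16 = 0/16 = 0.0000
Sum = 3.998

3.998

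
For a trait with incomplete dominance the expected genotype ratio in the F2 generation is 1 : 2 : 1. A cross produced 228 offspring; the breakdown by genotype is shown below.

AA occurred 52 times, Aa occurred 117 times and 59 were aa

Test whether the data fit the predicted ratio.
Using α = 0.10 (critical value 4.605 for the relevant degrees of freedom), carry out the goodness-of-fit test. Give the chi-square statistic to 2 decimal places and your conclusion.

0.59; do not reject

Ratio total = 4. Expected counts: 228×1/4 = 57, 228×2/4 = 114, 228×1/4 = 57.
cat         O        E   (O−E)²/E
AA         52       57      0.439
Aa        117      114      0.079
aa         59       57      0.070
Sum = 0.59
df = 2. Since 0.59 < 4.605, we do not reject H₀.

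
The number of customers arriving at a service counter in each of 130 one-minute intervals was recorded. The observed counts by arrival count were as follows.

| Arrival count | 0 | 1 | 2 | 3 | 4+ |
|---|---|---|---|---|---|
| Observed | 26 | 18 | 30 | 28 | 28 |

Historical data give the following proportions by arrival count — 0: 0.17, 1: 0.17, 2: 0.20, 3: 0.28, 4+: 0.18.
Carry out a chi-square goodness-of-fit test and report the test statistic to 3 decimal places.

Expected counts E_i = n·p_i: 130×0.17 = 22.1, 130×0.17 = 22.1, 130×0.20 = 26, 130×0.28 = 36.4, 130×0.18 = 23.4.
cat         O        E   (O−E)²/E
0          26     22.1     0.6882
1          18     22.1     0.7606
2          30       26     0.6154
3          28     36.4     1.9385
4+         28     23.4     0.9043
Sum = 4.907

4.907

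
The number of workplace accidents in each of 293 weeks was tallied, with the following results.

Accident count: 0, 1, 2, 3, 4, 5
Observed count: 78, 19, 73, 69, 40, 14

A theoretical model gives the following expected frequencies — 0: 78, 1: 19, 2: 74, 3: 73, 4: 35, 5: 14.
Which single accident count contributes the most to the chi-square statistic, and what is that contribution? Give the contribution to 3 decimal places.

cat         O        E   (O−E)²/E
0          78       78     0.0000
1          19       19     0.0000
2          73       74     0.0135
3          69       73     0.2192
4          40       35     0.7143
5          14       14     0.0000
The largest term is for 4: 0.714.

4, 0.714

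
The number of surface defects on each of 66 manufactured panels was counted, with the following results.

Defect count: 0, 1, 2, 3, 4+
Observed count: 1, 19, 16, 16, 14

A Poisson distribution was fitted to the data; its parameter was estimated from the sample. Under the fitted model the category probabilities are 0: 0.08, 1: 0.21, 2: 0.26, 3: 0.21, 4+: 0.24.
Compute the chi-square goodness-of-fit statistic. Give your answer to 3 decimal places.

Expected counts E_i = n·p_i: 66×0.08 = 5.28, 66×0.21 = 13.86, 66×0.26 = 17.16, 66×0.21 = 13.86, 66×0.24 = 15.84.
cat         O        E   (O−E)²/E
0           1     5.28     3.4694
1          19    13.86     1.9062
2          16    17.16     0.0784
3          16    13.86     0.3304
4+         14    15.84     0.2137
Sum = 5.998

5.998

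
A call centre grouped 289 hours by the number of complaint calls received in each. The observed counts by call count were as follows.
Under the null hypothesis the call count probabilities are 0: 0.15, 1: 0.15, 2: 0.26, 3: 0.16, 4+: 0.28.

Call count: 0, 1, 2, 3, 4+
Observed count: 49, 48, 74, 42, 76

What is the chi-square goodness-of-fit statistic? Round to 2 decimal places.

Expected counts E_i = n·p_i: 289×0.15 = 43.35, 289×0.15 = 43.35, 289×0.26 = 75.14, 289×0.16 = 46.24, 289×0.28 = 80.92.
0: (49 − 43.35)²/43.35 = 31.9225/43.35 = 0.736
1: (48 − 43.35)²/43.35 = 21.6225/43.35 = 0.499
2: (74 − 75.14)²/75.14 = 1.2996/75.14 = 0.017
3: (42 − 46.24)²/46.24 = 17.9776/46.24 = 0.389
4+: (76 − 80.92)²/80.92 = 24.2064/80.92 = 0.299
Sum = 1.94

1.94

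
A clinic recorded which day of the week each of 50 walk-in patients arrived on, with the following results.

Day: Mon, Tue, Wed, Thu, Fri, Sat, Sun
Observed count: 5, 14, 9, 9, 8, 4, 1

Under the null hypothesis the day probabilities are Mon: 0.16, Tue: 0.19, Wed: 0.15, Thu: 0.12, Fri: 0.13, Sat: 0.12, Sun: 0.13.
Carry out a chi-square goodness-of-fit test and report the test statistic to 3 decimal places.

10.723

Expected counts E_i = n·p_i: 50×0.16 = 8, 50×0.19 = 9.5, 50×0.15 = 7.5, 50×0.12 = 6, 50×0.13 = 6.5, 50×0.12 = 6, 50×0.13 = 6.5.
cat         O        E   (O−E)²/E
Mon         5        8     1.1250
Tue        14      9.5     2.1316
Wed         9      7.5     0.3000
Thu         9        6     1.5000
Fri         8      6.5     0.3462
Sat         4        6     0.6667
Sun         1      6.5     4.6538
Sum = 10.723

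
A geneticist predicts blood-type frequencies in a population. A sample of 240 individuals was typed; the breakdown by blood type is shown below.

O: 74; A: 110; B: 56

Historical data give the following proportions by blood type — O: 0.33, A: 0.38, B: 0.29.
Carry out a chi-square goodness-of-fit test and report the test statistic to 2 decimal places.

6.87

Expected counts E_i = n·p_i: 240×0.33 = 79.2, 240×0.38 = 91.2, 240×0.29 = 69.6.
O: (74 − 79.2)²/79.2 = 27.04/79.2 = 0.341
A: (110 − 91.2)²/91.2 = 353.44/91.2 = 3.875
B: (56 − 69.6)²/69.6 = 184.96/69.6 = 2.657
Sum = 6.87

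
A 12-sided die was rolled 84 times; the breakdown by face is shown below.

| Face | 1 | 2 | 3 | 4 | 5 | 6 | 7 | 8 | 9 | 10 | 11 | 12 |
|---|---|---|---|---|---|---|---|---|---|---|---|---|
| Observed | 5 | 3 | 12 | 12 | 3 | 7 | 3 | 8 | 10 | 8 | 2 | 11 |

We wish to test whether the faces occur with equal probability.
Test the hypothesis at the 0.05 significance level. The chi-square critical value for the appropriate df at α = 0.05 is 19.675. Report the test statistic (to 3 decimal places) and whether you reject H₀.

Expected count for each of the 12 categories: 84/12 = 7.
cat         O        E   (O−E)²/E
1           5        7     0.5714
2           3        7     2.2857
3          12        7     3.5714
4          12        7     3.5714
5           3        7     2.2857
6           7        7     0.0000
7           3        7     2.2857
8           8        7     0.1429
9          10        7     1.2857
10          8        7     0.1429
11          2        7     3.5714
12         11        7     2.2857
Sum = 22.000
df = 11. Since 22.000 > 19.675, we reject H₀.

22.000; reject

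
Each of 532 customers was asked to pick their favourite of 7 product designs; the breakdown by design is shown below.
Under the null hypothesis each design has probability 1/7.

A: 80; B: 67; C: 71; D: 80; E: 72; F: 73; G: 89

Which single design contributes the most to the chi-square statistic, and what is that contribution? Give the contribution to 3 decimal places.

Under H₀ each category has probability 1/7, so each expected count is 532/7 = 76.
cat         O        E   (O−E)²/E
A          80       76     0.2105
B          67       76     1.0658
C          71       76     0.3289
D          80       76     0.2105
E          72       76     0.2105
F          73       76     0.1184
G          89       76     2.2237
The largest term is for G: 2.224.

G, 2.224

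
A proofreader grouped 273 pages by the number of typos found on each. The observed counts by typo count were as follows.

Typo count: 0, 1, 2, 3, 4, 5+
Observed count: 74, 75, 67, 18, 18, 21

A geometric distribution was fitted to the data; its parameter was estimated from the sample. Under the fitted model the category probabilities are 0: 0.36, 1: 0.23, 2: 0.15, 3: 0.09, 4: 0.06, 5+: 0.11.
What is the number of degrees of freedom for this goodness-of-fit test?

4

There are k = 6 categories and 1 parameter estimated from the data, so df = 6 − 1 − 1 = 4.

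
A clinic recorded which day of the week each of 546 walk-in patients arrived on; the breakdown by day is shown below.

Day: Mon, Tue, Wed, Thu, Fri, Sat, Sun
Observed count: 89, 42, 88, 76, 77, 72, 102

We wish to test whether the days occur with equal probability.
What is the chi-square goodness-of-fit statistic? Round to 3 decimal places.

27.359

Under H₀ each category has probability 1/7, so each expected count is 546/7 = 78.
χ² = (89−78)²/78 + (42−78)²/78 + (88−78)²/78 + (76−78)²/78 + (77−78)²/78 + (72−78)²/78 + (102−78)²/78
   = 1.5513 + 16.6154 + 1.2821 + 0.0513 + 0.0128 + 0.4615 + 7.3846
Sum = 27.359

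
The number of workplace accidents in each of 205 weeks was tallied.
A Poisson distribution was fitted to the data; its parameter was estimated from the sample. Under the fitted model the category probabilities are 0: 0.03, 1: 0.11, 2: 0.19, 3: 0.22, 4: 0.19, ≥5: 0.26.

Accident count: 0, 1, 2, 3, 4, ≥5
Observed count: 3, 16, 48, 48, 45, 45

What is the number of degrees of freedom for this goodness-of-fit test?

4

There are k = 6 categories and 1 parameter estimated from the data, so df = 6 − 1 − 1 = 4.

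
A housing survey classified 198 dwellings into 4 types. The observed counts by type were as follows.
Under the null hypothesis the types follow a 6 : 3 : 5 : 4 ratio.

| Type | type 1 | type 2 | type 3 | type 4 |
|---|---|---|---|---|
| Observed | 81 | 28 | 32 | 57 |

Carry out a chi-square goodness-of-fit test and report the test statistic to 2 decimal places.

17.63

Ratio total = 18. Expected counts: 198×6/18 = 66, 198×3/18 = 33, 198×5/18 = 55, 198×4/18 = 44.
χ² = (81−66)²/66 + (28−33)²/33 + (32−55)²/55 + (57−44)²/44
   = 3.409 + 0.758 + 9.618 + 3.841
Sum = 17.63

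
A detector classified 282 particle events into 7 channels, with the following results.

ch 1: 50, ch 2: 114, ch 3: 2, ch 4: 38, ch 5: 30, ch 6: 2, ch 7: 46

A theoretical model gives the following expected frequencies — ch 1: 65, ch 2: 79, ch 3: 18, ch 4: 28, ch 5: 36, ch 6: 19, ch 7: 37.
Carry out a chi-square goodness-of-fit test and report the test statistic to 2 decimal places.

55.16

cat         O        E   (O−E)²/E
ch 1       50       65      3.462
ch 2      114       79     15.506
ch 3        2       18     14.222
ch 4       38       28      3.571
ch 5       30       36      1.000
ch 6        2       19     15.211
ch 7       46       37      2.189
Sum = 55.16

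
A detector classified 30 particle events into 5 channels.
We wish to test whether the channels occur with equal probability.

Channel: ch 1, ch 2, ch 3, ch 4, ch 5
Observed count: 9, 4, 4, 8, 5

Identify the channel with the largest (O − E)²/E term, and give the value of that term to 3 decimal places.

ch 1, 1.500

Expected count for each of the 5 categories: 30/5 = 6.
χ² = (9−6)²/6 + (4−6)²/6 + (4−6)²/6 + (8−6)²/6 + (5−6)²/6
   = 1.5000 + 0.6667 + 0.6667 + 0.6667 + 0.1667
The largest term is for ch 1: 1.500.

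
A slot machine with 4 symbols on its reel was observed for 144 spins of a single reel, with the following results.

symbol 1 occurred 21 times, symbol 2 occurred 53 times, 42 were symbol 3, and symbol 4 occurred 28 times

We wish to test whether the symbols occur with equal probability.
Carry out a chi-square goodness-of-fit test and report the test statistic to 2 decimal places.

17.06

Under H₀ each category has probability 1/4, so each expected count is 144/4 = 36.
χ² = (21−36)²/36 + (53−36)²/36 + (42−36)²/36 + (28−36)²/36
   = 6.250 + 8.028 + 1.000 + 1.778
Sum = 17.06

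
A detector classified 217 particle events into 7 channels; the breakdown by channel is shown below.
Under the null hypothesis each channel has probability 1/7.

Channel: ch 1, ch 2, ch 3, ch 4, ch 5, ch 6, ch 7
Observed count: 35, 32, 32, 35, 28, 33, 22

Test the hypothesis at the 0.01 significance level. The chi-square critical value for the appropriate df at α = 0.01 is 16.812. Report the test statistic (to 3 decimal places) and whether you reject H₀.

4.129; do not reject

Under H₀ each category has probability 1/7, so each expected count is 217/7 = 31.
χ² = (35−31)²/31 + (32−31)²/31 + (32−31)²/31 + (35−31)²/31 + (28−31)²/31 + (33−31)²/31 + (22−31)²/31
   = 0.5161 + 0.0323 + 0.0323 + 0.5161 + 0.2903 + 0.1290 + 2.6129
Sum = 4.129
df = 6. Since 4.129 < 16.812, we do not reject H₀.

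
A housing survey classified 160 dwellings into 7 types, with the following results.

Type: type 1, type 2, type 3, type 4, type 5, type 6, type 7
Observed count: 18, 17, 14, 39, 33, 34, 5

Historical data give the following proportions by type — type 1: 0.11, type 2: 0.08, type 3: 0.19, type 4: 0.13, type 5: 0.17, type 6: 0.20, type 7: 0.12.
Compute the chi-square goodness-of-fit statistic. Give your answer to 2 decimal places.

38.02

Expected counts E_i = n·p_i: 160×0.11 = 17.6, 160×0.08 = 12.8, 160×0.19 = 30.4, 160×0.13 = 20.8, 160×0.17 = 27.2, 160×0.20 = 32, 160×0.12 = 19.2.
cat         O        E   (O−E)²/E
type 1     18     17.6      0.009
type 2     17     12.8      1.378
type 3     14     30.4      8.847
type 4     39     20.8     15.925
type 5     33     27.2      1.237
type 6     34       32      0.125
type 7      5     19.2     10.502
Sum = 38.02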